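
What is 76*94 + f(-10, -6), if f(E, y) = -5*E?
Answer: 7194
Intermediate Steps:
76*94 + f(-10, -6) = 76*94 - 5*(-10) = 7144 + 50 = 7194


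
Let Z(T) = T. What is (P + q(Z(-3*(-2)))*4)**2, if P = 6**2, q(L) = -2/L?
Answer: 10816/9 ≈ 1201.8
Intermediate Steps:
P = 36
(P + q(Z(-3*(-2)))*4)**2 = (36 - 2/((-3*(-2)))*4)**2 = (36 - 2/6*4)**2 = (36 - 2*1/6*4)**2 = (36 - 1/3*4)**2 = (36 - 4/3)**2 = (104/3)**2 = 10816/9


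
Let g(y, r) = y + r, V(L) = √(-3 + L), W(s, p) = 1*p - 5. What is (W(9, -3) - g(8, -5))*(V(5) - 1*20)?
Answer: 220 - 11*√2 ≈ 204.44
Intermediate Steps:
W(s, p) = -5 + p (W(s, p) = p - 5 = -5 + p)
g(y, r) = r + y
(W(9, -3) - g(8, -5))*(V(5) - 1*20) = ((-5 - 3) - (-5 + 8))*(√(-3 + 5) - 1*20) = (-8 - 1*3)*(√2 - 20) = (-8 - 3)*(-20 + √2) = -11*(-20 + √2) = 220 - 11*√2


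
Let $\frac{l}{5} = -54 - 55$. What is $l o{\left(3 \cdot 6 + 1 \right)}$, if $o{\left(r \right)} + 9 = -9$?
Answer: $9810$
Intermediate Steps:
$l = -545$ ($l = 5 \left(-54 - 55\right) = 5 \left(-109\right) = -545$)
$o{\left(r \right)} = -18$ ($o{\left(r \right)} = -9 - 9 = -18$)
$l o{\left(3 \cdot 6 + 1 \right)} = \left(-545\right) \left(-18\right) = 9810$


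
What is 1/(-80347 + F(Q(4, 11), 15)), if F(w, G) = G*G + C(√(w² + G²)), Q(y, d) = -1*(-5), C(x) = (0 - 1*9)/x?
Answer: -20030500/1604883720919 + 45*√10/1604883720919 ≈ -1.2481e-5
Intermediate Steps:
C(x) = -9/x (C(x) = (0 - 9)/x = -9/x)
Q(y, d) = 5
F(w, G) = G² - 9/√(G² + w²) (F(w, G) = G*G - 9/√(w² + G²) = G² - 9/√(G² + w²))
1/(-80347 + F(Q(4, 11), 15)) = 1/(-80347 + (15² - 9/√(15² + 5²))) = 1/(-80347 + (225 - 9/√(225 + 25))) = 1/(-80347 + (225 - 9*√10/50)) = 1/(-80122 - 9*√10/50)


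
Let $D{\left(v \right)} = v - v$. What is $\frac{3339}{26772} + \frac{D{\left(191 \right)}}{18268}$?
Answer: $\frac{1113}{8924} \approx 0.12472$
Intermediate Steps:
$D{\left(v \right)} = 0$
$\frac{3339}{26772} + \frac{D{\left(191 \right)}}{18268} = \frac{3339}{26772} + \frac{0}{18268} = 3339 \cdot \frac{1}{26772} + 0 \cdot \frac{1}{18268} = \frac{1113}{8924} + 0 = \frac{1113}{8924}$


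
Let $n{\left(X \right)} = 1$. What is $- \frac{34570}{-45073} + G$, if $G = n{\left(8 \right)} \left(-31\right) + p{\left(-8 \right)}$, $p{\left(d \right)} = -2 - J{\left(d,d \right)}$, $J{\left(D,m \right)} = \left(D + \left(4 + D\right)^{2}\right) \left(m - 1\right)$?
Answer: $\frac{1792417}{45073} \approx 39.767$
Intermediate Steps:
$J{\left(D,m \right)} = \left(-1 + m\right) \left(D + \left(4 + D\right)^{2}\right)$ ($J{\left(D,m \right)} = \left(D + \left(4 + D\right)^{2}\right) \left(-1 + m\right) = \left(-1 + m\right) \left(D + \left(4 + D\right)^{2}\right)$)
$p{\left(d \right)} = -2 + d + \left(4 + d\right)^{2} - d^{2} - d \left(4 + d\right)^{2}$ ($p{\left(d \right)} = -2 - \left(- d - \left(4 + d\right)^{2} + d d + d \left(4 + d\right)^{2}\right) = -2 - \left(- d - \left(4 + d\right)^{2} + d^{2} + d \left(4 + d\right)^{2}\right) = -2 - \left(d^{2} - d - \left(4 + d\right)^{2} + d \left(4 + d\right)^{2}\right) = -2 + d + \left(4 + d\right)^{2} - d^{2} - d \left(4 + d\right)^{2}$)
$G = 39$ ($G = 1 \left(-31\right) - \left(-582 + 512\right) = -31 + \left(14 - -512 - 512 + 56\right) = -31 + \left(14 + 512 - 512 + 56\right) = -31 + 70 = 39$)
$- \frac{34570}{-45073} + G = - \frac{34570}{-45073} + 39 = \left(-34570\right) \left(- \frac{1}{45073}\right) + 39 = \frac{34570}{45073} + 39 = \frac{1792417}{45073}$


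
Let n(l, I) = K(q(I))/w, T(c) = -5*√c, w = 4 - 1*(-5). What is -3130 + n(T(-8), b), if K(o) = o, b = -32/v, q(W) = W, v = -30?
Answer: -422534/135 ≈ -3129.9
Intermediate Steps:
w = 9 (w = 4 + 5 = 9)
b = 16/15 (b = -32/(-30) = -32*(-1/30) = 16/15 ≈ 1.0667)
n(l, I) = I/9
-3130 + n(T(-8), b) = -3130 + (⅑)*(16/15) = -3130 + 16/135 = -422534/135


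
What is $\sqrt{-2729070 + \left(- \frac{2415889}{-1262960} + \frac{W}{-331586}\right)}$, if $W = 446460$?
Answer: $\frac{i \sqrt{7478356675477334964068977465}}{52347481820} \approx 1652.0 i$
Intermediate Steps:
$\sqrt{-2729070 + \left(- \frac{2415889}{-1262960} + \frac{W}{-331586}\right)} = \sqrt{-2729070 + \left(- \frac{2415889}{-1262960} + \frac{446460}{-331586}\right)} = \sqrt{-2729070 + \left(\left(-2415889\right) \left(- \frac{1}{1262960}\right) + 446460 \left(- \frac{1}{331586}\right)\right)} = \sqrt{-2729070 + \left(\frac{2415889}{1262960} - \frac{223230}{165793}\right)} = \sqrt{-2729070 + \frac{118606924177}{209389927280}} = \sqrt{- \frac{571439650235105423}{209389927280}} = \frac{i \sqrt{7478356675477334964068977465}}{52347481820}$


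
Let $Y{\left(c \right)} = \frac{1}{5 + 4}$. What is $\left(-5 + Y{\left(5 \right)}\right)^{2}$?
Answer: $\frac{1936}{81} \approx 23.901$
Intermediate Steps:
$Y{\left(c \right)} = \frac{1}{9}$
$\left(-5 + Y{\left(5 \right)}\right)^{2} = \left(-5 + \frac{1}{9}\right)^{2} = \left(- \frac{44}{9}\right)^{2} = \frac{1936}{81}$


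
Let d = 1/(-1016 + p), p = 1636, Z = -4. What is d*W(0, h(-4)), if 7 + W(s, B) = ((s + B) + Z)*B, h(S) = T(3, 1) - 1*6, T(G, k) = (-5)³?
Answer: 8839/310 ≈ 28.513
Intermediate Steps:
T(G, k) = -125
h(S) = -131 (h(S) = -125 - 1*6 = -125 - 6 = -131)
d = 1/620 (d = 1/(-1016 + 1636) = 1/620 ≈ 0.0016129)
W(s, B) = -7 + B*(-4 + B + s) (W(s, B) = -7 + ((s + B) - 4)*B = -7 + ((B + s) - 4)*B = -7 + (-4 + B + s)*B = -7 + B*(-4 + B + s))
d*W(0, h(-4)) = (-7 + (-131)² - 4*(-131) - 131*0)/620 = (-7 + 17161 + 524 + 0)/620 = (1/620)*17678 = 8839/310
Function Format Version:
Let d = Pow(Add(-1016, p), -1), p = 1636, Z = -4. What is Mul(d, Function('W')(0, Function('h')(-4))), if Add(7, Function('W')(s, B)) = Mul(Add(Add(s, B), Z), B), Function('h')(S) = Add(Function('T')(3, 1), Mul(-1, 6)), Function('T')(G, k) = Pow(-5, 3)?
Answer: Rational(8839, 310) ≈ 28.513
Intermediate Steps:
Function('T')(G, k) = -125
Function('h')(S) = -131 (Function('h')(S) = Add(-125, Mul(-1, 6)) = Add(-125, -6) = -131)
d = Rational(1, 620) (d = Pow(Add(-1016, 1636), -1) = Pow(620, -1) = Rational(1, 620) ≈ 0.0016129)
Function('W')(s, B) = Add(-7, Mul(B, Add(-4, B, s))) (Function('W')(s, B) = Add(-7, Mul(Add(Add(s, B), -4), B)) = Add(-7, Mul(Add(Add(B, s), -4), B)) = Add(-7, Mul(Add(-4, B, s), B)) = Add(-7, Mul(B, Add(-4, B, s))))
Mul(d, Function('W')(0, Function('h')(-4))) = Mul(Rational(1, 620), Add(-7, Pow(-131, 2), Mul(-4, -131), Mul(-131, 0))) = Mul(Rational(1, 620), Add(-7, 17161, 524, 0)) = Mul(Rational(1, 620), 17678) = Rational(8839, 310)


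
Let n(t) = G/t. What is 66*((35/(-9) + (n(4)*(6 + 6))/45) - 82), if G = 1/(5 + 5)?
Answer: -425117/75 ≈ -5668.2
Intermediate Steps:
G = 1/10 ≈ 0.10000
n(t) = 1/(10*t)
66*((35/(-9) + (n(4)*(6 + 6))/45) - 82) = 66*((35/(-9) + (((1/10)/4)*(6 + 6))/45) - 82) = 66*((35*(-1/9) + (((1/10)*(1/4))*12)*(1/45)) - 82) = 66*((-35/9 + ((1/40)*12)*(1/45)) - 82) = 66*((-35/9 + (3/10)*(1/45)) - 82) = 66*((-35/9 + 1/150) - 82) = 66*(-1747/450 - 82) = 66*(-38647/450) = -425117/75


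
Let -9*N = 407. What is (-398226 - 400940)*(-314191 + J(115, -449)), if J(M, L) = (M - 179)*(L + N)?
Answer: 2032316698802/9 ≈ 2.2581e+11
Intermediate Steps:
N = -407/9 (N = -1/9*407 = -407/9 ≈ -45.222)
J(M, L) = (-179 + M)*(-407/9 + L) (J(M, L) = (M - 179)*(L - 407/9) = (-179 + M)*(-407/9 + L))
(-398226 - 400940)*(-314191 + J(115, -449)) = (-398226 - 400940)*(-314191 + (72853/9 - 179*(-449) - 407/9*115 - 449*115)) = -799166*(-314191 + (72853/9 + 80371 - 46805/9 - 51635)) = -799166*(-314191 + 284672/9) = -799166*(-2543047/9) = 2032316698802/9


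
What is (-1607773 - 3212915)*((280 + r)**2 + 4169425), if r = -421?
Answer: -20195337162528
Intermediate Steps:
(-1607773 - 3212915)*((280 + r)**2 + 4169425) = (-1607773 - 3212915)*((280 - 421)**2 + 4169425) = -4820688*((-141)**2 + 4169425) = -4820688*(19881 + 4169425) = -4820688*4189306 = -20195337162528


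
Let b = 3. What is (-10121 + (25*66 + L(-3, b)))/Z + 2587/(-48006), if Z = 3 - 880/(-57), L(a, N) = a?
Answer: -23190481045/50454306 ≈ -459.63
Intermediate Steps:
Z = 1051/57 (Z = 3 - 880*(-1)/57 = 3 - 20*(-44/57) = 3 + 880/57 = 1051/57 ≈ 18.439)
(-10121 + (25*66 + L(-3, b)))/Z + 2587/(-48006) = (-10121 + (25*66 - 3))/(1051/57) + 2587/(-48006) = (-10121 + (1650 - 3))*(57/1051) + 2587*(-1/48006) = (-10121 + 1647)*(57/1051) - 2587/48006 = -8474*57/1051 - 2587/48006 = -483018/1051 - 2587/48006 = -23190481045/50454306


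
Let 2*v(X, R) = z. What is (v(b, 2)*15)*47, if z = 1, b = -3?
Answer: 705/2 ≈ 352.50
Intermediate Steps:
v(X, R) = ½ (v(X, R) = (½)*1 = ½)
(v(b, 2)*15)*47 = ((½)*15)*47 = (15/2)*47 = 705/2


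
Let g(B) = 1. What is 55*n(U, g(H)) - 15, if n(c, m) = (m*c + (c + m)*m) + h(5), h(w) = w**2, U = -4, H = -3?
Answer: 975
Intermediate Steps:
n(c, m) = 25 + c*m + m*(c + m) (n(c, m) = (m*c + (c + m)*m) + 5**2 = (c*m + m*(c + m)) + 25 = 25 + c*m + m*(c + m))
55*n(U, g(H)) - 15 = 55*(25 + 1**2 + 2*(-4)*1) - 15 = 55*(25 + 1 - 8) - 15 = 55*18 - 15 = 990 - 15 = 975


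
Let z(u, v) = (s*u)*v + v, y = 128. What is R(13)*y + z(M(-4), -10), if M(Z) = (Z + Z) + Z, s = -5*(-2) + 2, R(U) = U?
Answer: 3094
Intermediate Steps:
s = 12 (s = 10 + 2 = 12)
M(Z) = 3*Z (M(Z) = 2*Z + Z = 3*Z)
z(u, v) = v + 12*u*v (z(u, v) = (12*u)*v + v = 12*u*v + v = v + 12*u*v)
R(13)*y + z(M(-4), -10) = 13*128 - 10*(1 + 12*(3*(-4))) = 1664 - 10*(1 + 12*(-12)) = 1664 - 10*(1 - 144) = 1664 - 10*(-143) = 1664 + 1430 = 3094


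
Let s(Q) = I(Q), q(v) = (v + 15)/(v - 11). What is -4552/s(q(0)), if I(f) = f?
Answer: 50072/15 ≈ 3338.1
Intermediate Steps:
q(v) = (15 + v)/(-11 + v)
s(Q) = Q
-4552/s(q(0)) = -4552*(-11 + 0)/(15 + 0) = -4552/(15/(-11)) = -4552/((-1/11*15)) = -4552/(-15/11) = -4552*(-11/15) = 50072/15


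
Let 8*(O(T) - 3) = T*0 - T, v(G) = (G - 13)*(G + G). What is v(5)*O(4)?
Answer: -200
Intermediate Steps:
v(G) = 2*G*(-13 + G) (v(G) = (-13 + G)*(2*G) = 2*G*(-13 + G))
O(T) = 3 - T/8 (O(T) = 3 + (T*0 - T)/8 = 3 + (0 - T)/8 = 3 + (-T)/8 = 3 - T/8)
v(5)*O(4) = (2*5*(-13 + 5))*(3 - 1/8*4) = (2*5*(-8))*(3 - 1/2) = -80*5/2 = -200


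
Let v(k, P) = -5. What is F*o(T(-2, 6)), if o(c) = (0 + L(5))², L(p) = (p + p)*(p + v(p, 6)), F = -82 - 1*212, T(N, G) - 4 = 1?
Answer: 0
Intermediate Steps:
T(N, G) = 5 (T(N, G) = 4 + 1 = 5)
F = -294 (F = -82 - 212 = -294)
L(p) = 2*p*(-5 + p) (L(p) = (p + p)*(p - 5) = (2*p)*(-5 + p) = 2*p*(-5 + p))
o(c) = 0 (o(c) = (0 + 2*5*(-5 + 5))² = (0 + 2*5*0)² = (0 + 0)² = 0² = 0)
F*o(T(-2, 6)) = -294*0 = 0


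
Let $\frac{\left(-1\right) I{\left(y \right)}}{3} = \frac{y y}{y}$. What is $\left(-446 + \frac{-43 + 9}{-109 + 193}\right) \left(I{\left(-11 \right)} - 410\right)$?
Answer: $\frac{7068373}{42} \approx 1.6829 \cdot 10^{5}$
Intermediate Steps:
$I{\left(y \right)} = - 3 y$ ($I{\left(y \right)} = - 3 \frac{y y}{y} = - 3 \frac{y^{2}}{y} = - 3 y$)
$\left(-446 + \frac{-43 + 9}{-109 + 193}\right) \left(I{\left(-11 \right)} - 410\right) = \left(-446 + \frac{-43 + 9}{-109 + 193}\right) \left(\left(-3\right) \left(-11\right) - 410\right) = \left(-446 - \frac{34}{84}\right) \left(33 - 410\right) = \left(-446 - \frac{17}{42}\right) \left(-377\right) = \left(- \frac{18749}{42}\right) \left(-377\right) = \frac{7068373}{42}$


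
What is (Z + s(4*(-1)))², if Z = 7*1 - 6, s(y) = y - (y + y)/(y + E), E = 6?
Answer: 1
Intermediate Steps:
s(y) = y - 2*y/(6 + y) (s(y) = y - (y + y)/(y + 6) = y - 2*y/(6 + y))
Z = 1 (Z = 7 - 6 = 1)
(Z + s(4*(-1)))² = (1 + (4*(-1))*(4 + 4*(-1))/(6 + 4*(-1)))² = (1 - 4*(4 - 4)/(6 - 4))² = (1 - 4*0/2)² = (1 - 4*½*0)² = (1 + 0)² = 1² = 1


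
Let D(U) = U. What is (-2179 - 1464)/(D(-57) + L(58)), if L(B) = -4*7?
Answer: 3643/85 ≈ 42.859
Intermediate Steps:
L(B) = -28
(-2179 - 1464)/(D(-57) + L(58)) = (-2179 - 1464)/(-57 - 28) = -3643/(-85) = -3643*(-1/85) = 3643/85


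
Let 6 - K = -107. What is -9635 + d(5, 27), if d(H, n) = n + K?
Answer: -9495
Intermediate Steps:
K = 113 (K = 6 - 1*(-107) = 6 + 107 = 113)
d(H, n) = 113 + n (d(H, n) = n + 113 = 113 + n)
-9635 + d(5, 27) = -9635 + (113 + 27) = -9635 + 140 = -9495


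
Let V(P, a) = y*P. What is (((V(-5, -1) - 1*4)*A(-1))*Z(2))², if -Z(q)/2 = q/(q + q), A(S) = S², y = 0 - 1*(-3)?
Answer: 361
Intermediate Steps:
y = 3 (y = 0 + 3 = 3)
V(P, a) = 3*P
Z(q) = -1 (Z(q) = -2*q/(q + q) = -2*q/(2*q) = -2*q*1/(2*q) = -2*½ = -1)
(((V(-5, -1) - 1*4)*A(-1))*Z(2))² = (((3*(-5) - 1*4)*(-1)²)*(-1))² = (((-15 - 4)*1)*(-1))² = (-19*1*(-1))² = (-19*(-1))² = 19² = 361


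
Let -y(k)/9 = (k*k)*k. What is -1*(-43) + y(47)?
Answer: -934364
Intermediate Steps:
y(k) = -9*k³ (y(k) = -9*k*k*k = -9*k²*k = -9*k³)
-1*(-43) + y(47) = -1*(-43) - 9*47³ = 43 - 9*103823 = 43 - 934407 = -934364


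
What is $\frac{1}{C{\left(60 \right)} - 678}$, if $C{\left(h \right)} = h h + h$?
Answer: $\frac{1}{2982} \approx 0.00033535$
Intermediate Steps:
$C{\left(h \right)} = h + h^{2}$ ($C{\left(h \right)} = h^{2} + h = h + h^{2}$)
$\frac{1}{C{\left(60 \right)} - 678} = \frac{1}{60 \left(1 + 60\right) - 678} = \frac{1}{60 \cdot 61 - 678} = \frac{1}{3660 - 678} = \frac{1}{2982}$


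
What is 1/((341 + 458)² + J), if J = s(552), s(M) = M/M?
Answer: 1/638402 ≈ 1.5664e-6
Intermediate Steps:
s(M) = 1
J = 1
1/((341 + 458)² + J) = 1/((341 + 458)² + 1) = 1/(799² + 1) = 1/(638401 + 1) = 1/638402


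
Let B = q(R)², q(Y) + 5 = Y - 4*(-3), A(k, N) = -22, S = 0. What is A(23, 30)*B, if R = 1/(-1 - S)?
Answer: -792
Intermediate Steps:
R = -1 (R = 1/(-1 - 1*0) = 1/(-1 + 0) = 1/(-1) = -1)
q(Y) = 7 + Y (q(Y) = -5 + (Y - 4*(-3)) = -5 + (Y + 12) = -5 + (12 + Y) = 7 + Y)
B = 36 (B = (7 - 1)² = 6² = 36)
A(23, 30)*B = -22*36 = -792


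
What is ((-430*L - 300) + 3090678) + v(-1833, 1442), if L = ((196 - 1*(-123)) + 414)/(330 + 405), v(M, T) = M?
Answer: 453953077/147 ≈ 3.0881e+6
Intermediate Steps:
L = 733/735 (L = ((196 + 123) + 414)/735 = (319 + 414)*(1/735) = 733*(1/735) = 733/735 ≈ 0.99728)
((-430*L - 300) + 3090678) + v(-1833, 1442) = ((-430*733/735 - 300) + 3090678) - 1833 = ((-63038/147 - 300) + 3090678) - 1833 = (-107138/147 + 3090678) - 1833 = 454222528/147 - 1833 = 453953077/147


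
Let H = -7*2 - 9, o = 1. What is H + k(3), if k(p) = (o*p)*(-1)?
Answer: -26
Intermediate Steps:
k(p) = -p (k(p) = (1*p)*(-1) = p*(-1) = -p)
H = -23 (H = -14 - 9 = -23)
H + k(3) = -23 - 1*3 = -23 - 3 = -26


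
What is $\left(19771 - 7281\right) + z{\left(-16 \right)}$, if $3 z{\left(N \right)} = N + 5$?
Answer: $\frac{37459}{3} \approx 12486.0$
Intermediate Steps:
$z{\left(N \right)} = \frac{5}{3} + \frac{N}{3}$ ($z{\left(N \right)} = \frac{N + 5}{3} = \frac{5 + N}{3} = \frac{5}{3} + \frac{N}{3}$)
$\left(19771 - 7281\right) + z{\left(-16 \right)} = \left(19771 - 7281\right) + \left(\frac{5}{3} + \frac{1}{3} \left(-16\right)\right) = 12490 + \left(\frac{5}{3} - \frac{16}{3}\right) = 12490 - \frac{11}{3} = \frac{37459}{3}$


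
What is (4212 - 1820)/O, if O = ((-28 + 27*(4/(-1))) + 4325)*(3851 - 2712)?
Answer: 2392/4771271 ≈ 0.00050133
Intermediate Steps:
O = 4771271 (O = ((-28 + 27*(4*(-1))) + 4325)*1139 = ((-28 + 27*(-4)) + 4325)*1139 = ((-28 - 108) + 4325)*1139 = (-136 + 4325)*1139 = 4189*1139 = 4771271)
(4212 - 1820)/O = (4212 - 1820)/4771271 = 2392*(1/4771271) = 2392/4771271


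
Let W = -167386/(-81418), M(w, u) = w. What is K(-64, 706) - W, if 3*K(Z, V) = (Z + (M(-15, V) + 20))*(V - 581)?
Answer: -300479954/122127 ≈ -2460.4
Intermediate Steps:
K(Z, V) = (-581 + V)*(5 + Z)/3 (K(Z, V) = ((Z + (-15 + 20))*(V - 581))/3 = ((Z + 5)*(-581 + V))/3 = ((5 + Z)*(-581 + V))/3 = ((-581 + V)*(5 + Z))/3 = (-581 + V)*(5 + Z)/3)
W = 83693/40709 (W = -167386*(-1/81418) = 83693/40709 ≈ 2.0559)
K(-64, 706) - W = (-2905/3 - 581/3*(-64) + (5/3)*706 + (⅓)*706*(-64)) - 1*83693/40709 = (-2905/3 + 37184/3 + 3530/3 - 45184/3) - 83693/40709 = -7375/3 - 83693/40709 = -300479954/122127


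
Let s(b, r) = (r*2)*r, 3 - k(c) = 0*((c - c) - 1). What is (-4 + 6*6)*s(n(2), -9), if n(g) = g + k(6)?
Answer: 5184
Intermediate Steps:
k(c) = 3 (k(c) = 3 - 0*((c - c) - 1) = 3 - 0*(0 - 1) = 3 - 0*(-1) = 3 - 1*0 = 3 + 0 = 3)
n(g) = 3 + g (n(g) = g + 3 = 3 + g)
s(b, r) = 2*r² (s(b, r) = (2*r)*r = 2*r²)
(-4 + 6*6)*s(n(2), -9) = (-4 + 6*6)*(2*(-9)²) = (-4 + 36)*(2*81) = 32*162 = 5184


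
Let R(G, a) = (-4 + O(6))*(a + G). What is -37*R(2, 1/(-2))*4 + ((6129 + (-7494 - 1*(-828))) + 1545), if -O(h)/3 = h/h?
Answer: 2562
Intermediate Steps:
O(h) = -3 (O(h) = -3*h/h = -3*1 = -3)
R(G, a) = -7*G - 7*a (R(G, a) = (-4 - 3)*(a + G) = -7*(G + a) = -7*G - 7*a)
-37*R(2, 1/(-2))*4 + ((6129 + (-7494 - 1*(-828))) + 1545) = -37*(-7*2 - 7/(-2))*4 + ((6129 + (-7494 - 1*(-828))) + 1545) = -37*(-14 - 7*(-½))*4 + ((6129 + (-7494 + 828)) + 1545) = -37*(-14 + 7/2)*4 + ((6129 - 6666) + 1545) = -(-777)*4/2 + (-537 + 1545) = -37*(-42) + 1008 = 1554 + 1008 = 2562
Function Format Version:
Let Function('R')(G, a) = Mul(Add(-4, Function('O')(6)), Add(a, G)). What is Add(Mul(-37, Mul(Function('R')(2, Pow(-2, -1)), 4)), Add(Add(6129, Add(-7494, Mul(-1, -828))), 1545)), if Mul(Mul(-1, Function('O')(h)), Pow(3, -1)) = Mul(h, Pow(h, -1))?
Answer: 2562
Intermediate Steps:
Function('O')(h) = -3 (Function('O')(h) = Mul(-3, Mul(h, Pow(h, -1))) = Mul(-3, 1) = -3)
Function('R')(G, a) = Add(Mul(-7, G), Mul(-7, a)) (Function('R')(G, a) = Mul(Add(-4, -3), Add(a, G)) = Mul(-7, Add(G, a)) = Add(Mul(-7, G), Mul(-7, a)))
Add(Mul(-37, Mul(Function('R')(2, Pow(-2, -1)), 4)), Add(Add(6129, Add(-7494, Mul(-1, -828))), 1545)) = Add(Mul(-37, Mul(Add(Mul(-7, 2), Mul(-7, Pow(-2, -1))), 4)), Add(Add(6129, Add(-7494, Mul(-1, -828))), 1545)) = Add(Mul(-37, Mul(Add(-14, Mul(-7, Rational(-1, 2))), 4)), Add(Add(6129, Add(-7494, 828)), 1545)) = Add(Mul(-37, Mul(Add(-14, Rational(7, 2)), 4)), Add(Add(6129, -6666), 1545)) = Add(Mul(-37, Mul(Rational(-21, 2), 4)), Add(-537, 1545)) = Add(Mul(-37, -42), 1008) = Add(1554, 1008) = 2562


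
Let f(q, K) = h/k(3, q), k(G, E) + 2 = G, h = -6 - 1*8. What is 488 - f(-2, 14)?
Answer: 502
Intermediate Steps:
h = -14 (h = -6 - 8 = -14)
k(G, E) = -2 + G
f(q, K) = -14 (f(q, K) = -14/(-2 + 3) = -14/1 = -14*1 = -14)
488 - f(-2, 14) = 488 - 1*(-14) = 488 + 14 = 502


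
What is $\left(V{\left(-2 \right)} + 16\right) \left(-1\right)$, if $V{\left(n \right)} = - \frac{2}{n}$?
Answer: $-17$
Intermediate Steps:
$\left(V{\left(-2 \right)} + 16\right) \left(-1\right) = \left(- \frac{2}{-2} + 16\right) \left(-1\right) = \left(\left(-2\right) \left(- \frac{1}{2}\right) + 16\right) \left(-1\right) = \left(1 + 16\right) \left(-1\right) = 17 \left(-1\right) = -17$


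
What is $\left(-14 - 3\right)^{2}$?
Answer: $289$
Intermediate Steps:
$\left(-14 - 3\right)^{2} = \left(-17\right)^{2} = 289$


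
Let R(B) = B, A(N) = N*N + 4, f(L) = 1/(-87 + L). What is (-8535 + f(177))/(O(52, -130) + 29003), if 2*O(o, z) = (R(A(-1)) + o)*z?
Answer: -768149/2276820 ≈ -0.33738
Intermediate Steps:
A(N) = 4 + N² (A(N) = N² + 4 = 4 + N²)
O(o, z) = z*(5 + o)/2 (O(o, z) = (((4 + (-1)²) + o)*z)/2 = (((4 + 1) + o)*z)/2 = ((5 + o)*z)/2 = (z*(5 + o))/2 = z*(5 + o)/2)
(-8535 + f(177))/(O(52, -130) + 29003) = (-8535 + 1/(-87 + 177))/((½)*(-130)*(5 + 52) + 29003) = (-8535 + 1/90)/((½)*(-130)*57 + 29003) = (-8535 + 1/90)/(-3705 + 29003) = -768149/90/25298 = -768149/90*1/25298 = -768149/2276820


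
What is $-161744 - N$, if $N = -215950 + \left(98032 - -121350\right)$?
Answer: $-165176$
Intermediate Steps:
$N = 3432$ ($N = -215950 + \left(98032 + 121350\right) = -215950 + 219382 = 3432$)
$-161744 - N = -161744 - 3432 = -165176$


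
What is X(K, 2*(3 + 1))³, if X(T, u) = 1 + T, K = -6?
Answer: -125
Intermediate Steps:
X(K, 2*(3 + 1))³ = (1 - 6)³ = (-5)³ = -125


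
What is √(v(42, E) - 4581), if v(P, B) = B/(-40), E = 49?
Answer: I*√1832890/20 ≈ 67.692*I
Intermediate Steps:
v(P, B) = -B/40 (v(P, B) = B*(-1/40) = -B/40)
√(v(42, E) - 4581) = √(-1/40*49 - 4581) = √(-49/40 - 4581) = √(-183289/40) = I*√1832890/20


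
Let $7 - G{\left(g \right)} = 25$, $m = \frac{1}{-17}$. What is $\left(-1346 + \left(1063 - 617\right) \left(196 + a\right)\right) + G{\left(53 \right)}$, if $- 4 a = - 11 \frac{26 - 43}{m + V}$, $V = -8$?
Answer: $\frac{24287165}{274} \approx 88639.0$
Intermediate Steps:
$m = - \frac{1}{17} \approx -0.058824$
$G{\left(g \right)} = -18$ ($G{\left(g \right)} = 7 - 25 = -18$)
$a = \frac{3179}{548}$ ($a = - \frac{\left(-11\right) \frac{26 - 43}{- \frac{1}{17} - 8}}{4} = - \frac{\left(-11\right) \left(- \frac{17}{- \frac{137}{17}}\right)}{4} = - \frac{\left(-11\right) \left(\left(-17\right) \left(- \frac{17}{137}\right)\right)}{4} = - \frac{\left(-11\right) \frac{289}{137}}{4} = \left(- \frac{1}{4}\right) \left(- \frac{3179}{137}\right) = \frac{3179}{548} \approx 5.8011$)
$\left(-1346 + \left(1063 - 617\right) \left(196 + a\right)\right) + G{\left(53 \right)} = \left(-1346 + \left(1063 - 617\right) \left(196 + \frac{3179}{548}\right)\right) - 18 = \left(-1346 + 446 \cdot \frac{110587}{548}\right) - 18 = \left(-1346 + \frac{24660901}{274}\right) - 18 = \frac{24292097}{274} - 18 = \frac{24287165}{274}$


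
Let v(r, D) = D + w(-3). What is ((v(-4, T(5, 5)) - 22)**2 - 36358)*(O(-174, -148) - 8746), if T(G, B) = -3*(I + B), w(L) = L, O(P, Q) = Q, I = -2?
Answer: 313086588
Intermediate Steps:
T(G, B) = 6 - 3*B (T(G, B) = -3*(-2 + B) = 6 - 3*B)
v(r, D) = -3 + D (v(r, D) = D - 3 = -3 + D)
((v(-4, T(5, 5)) - 22)**2 - 36358)*(O(-174, -148) - 8746) = (((-3 + (6 - 3*5)) - 22)**2 - 36358)*(-148 - 8746) = (((-3 + (6 - 15)) - 22)**2 - 36358)*(-8894) = (((-3 - 9) - 22)**2 - 36358)*(-8894) = ((-12 - 22)**2 - 36358)*(-8894) = ((-34)**2 - 36358)*(-8894) = (1156 - 36358)*(-8894) = -35202*(-8894) = 313086588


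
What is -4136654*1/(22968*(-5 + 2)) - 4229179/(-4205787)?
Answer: 68563151033/1123238556 ≈ 61.041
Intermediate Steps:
-4136654*1/(22968*(-5 + 2)) - 4229179/(-4205787) = -4136654/((-(-22968)*(-3))) - 4229179*(-1/4205787) = -4136654/((-3828*18)) + 98353/97809 = -4136654/(-68904) + 98353/97809 = -4136654*(-1/68904) + 98353/97809 = 2068327/34452 + 98353/97809 = 68563151033/1123238556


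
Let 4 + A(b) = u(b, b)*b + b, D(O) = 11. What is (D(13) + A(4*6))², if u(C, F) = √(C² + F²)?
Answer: 664513 + 35712*√2 ≈ 7.1502e+5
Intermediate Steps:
A(b) = -4 + b + b*√2*√(b²) (A(b) = -4 + (√(b² + b²)*b + b) = -4 + (√(2*b²)*b + b) = -4 + ((√2*√(b²))*b + b) = -4 + (b*√2*√(b²) + b) = -4 + (b + b*√2*√(b²)) = -4 + b + b*√2*√(b²))
(D(13) + A(4*6))² = (11 + (-4 + 4*6 + (4*6)*√2*√((4*6)²)))² = (11 + (-4 + 24 + 24*√2*√(24²)))² = (11 + (-4 + 24 + 24*√2*√576))² = (11 + (-4 + 24 + 24*√2*24))² = (11 + (-4 + 24 + 576*√2))² = (11 + (20 + 576*√2))² = (31 + 576*√2)²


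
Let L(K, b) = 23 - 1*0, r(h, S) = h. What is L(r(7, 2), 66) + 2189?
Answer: 2212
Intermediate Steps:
L(K, b) = 23 (L(K, b) = 23 + 0 = 23)
L(r(7, 2), 66) + 2189 = 23 + 2189 = 2212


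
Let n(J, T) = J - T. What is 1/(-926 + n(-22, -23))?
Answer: -1/925 ≈ -0.0010811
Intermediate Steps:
1/(-926 + n(-22, -23)) = 1/(-926 + (-22 - 1*(-23))) = 1/(-926 + (-22 + 23)) = 1/(-926 + 1) = 1/(-925) = -1/925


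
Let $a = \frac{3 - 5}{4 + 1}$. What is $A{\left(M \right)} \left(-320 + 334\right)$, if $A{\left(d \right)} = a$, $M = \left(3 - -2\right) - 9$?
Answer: $- \frac{28}{5} \approx -5.6$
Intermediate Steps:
$a = - \frac{2}{5} \approx -0.4$
$M = -4$ ($M = \left(3 + 2\right) - 9 = 5 - 9 = -4$)
$A{\left(d \right)} = - \frac{2}{5}$
$A{\left(M \right)} \left(-320 + 334\right) = - \frac{2 \left(-320 + 334\right)}{5} = \left(- \frac{2}{5}\right) 14 = - \frac{28}{5}$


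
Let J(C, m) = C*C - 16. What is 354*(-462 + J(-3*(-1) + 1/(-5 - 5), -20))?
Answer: -8311743/50 ≈ -1.6623e+5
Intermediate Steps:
J(C, m) = -16 + C² (J(C, m) = C² - 16 = -16 + C²)
354*(-462 + J(-3*(-1) + 1/(-5 - 5), -20)) = 354*(-462 + (-16 + (-3*(-1) + 1/(-5 - 5))²)) = 354*(-462 + (-16 + (3 + 1/(-10))²)) = 354*(-462 + (-16 + (3 - ⅒)²)) = 354*(-462 + (-16 + (29/10)²)) = 354*(-462 + (-16 + 841/100)) = 354*(-462 - 759/100) = 354*(-46959/100) = -8311743/50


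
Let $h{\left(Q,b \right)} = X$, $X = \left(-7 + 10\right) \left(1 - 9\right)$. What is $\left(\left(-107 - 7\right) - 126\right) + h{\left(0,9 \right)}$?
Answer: $-264$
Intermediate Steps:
$X = -24$ ($X = 3 \left(-8\right) = -24$)
$h{\left(Q,b \right)} = -24$
$\left(\left(-107 - 7\right) - 126\right) + h{\left(0,9 \right)} = \left(\left(-107 - 7\right) - 126\right) - 24 = \left(-114 - 126\right) - 24 = -240 - 24 = -264$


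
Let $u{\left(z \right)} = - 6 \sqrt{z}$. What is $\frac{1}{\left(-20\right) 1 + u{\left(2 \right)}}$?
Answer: $- \frac{5}{82} + \frac{3 \sqrt{2}}{164} \approx -0.035106$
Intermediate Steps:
$\frac{1}{\left(-20\right) 1 + u{\left(2 \right)}} = \frac{1}{\left(-20\right) 1 - 6 \sqrt{2}} = \frac{1}{-20 - 6 \sqrt{2}}$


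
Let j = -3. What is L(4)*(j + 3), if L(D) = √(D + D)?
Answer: 0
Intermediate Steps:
L(D) = √2*√D (L(D) = √(2*D) = √2*√D)
L(4)*(j + 3) = (√2*√4)*(-3 + 3) = (√2*2)*0 = (2*√2)*0 = 0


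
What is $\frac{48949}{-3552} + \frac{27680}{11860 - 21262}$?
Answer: $- \frac{31029881}{1855328} \approx -16.725$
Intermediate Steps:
$\frac{48949}{-3552} + \frac{27680}{11860 - 21262} = 48949 \left(- \frac{1}{3552}\right) + \frac{27680}{-9402} = - \frac{48949}{3552} + 27680 \left(- \frac{1}{9402}\right) = - \frac{48949}{3552} - \frac{13840}{4701} = - \frac{31029881}{1855328}$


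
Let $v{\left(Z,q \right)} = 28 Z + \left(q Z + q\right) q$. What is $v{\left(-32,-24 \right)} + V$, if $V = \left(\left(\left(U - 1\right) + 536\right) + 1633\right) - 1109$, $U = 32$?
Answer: $-17661$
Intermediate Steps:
$v{\left(Z,q \right)} = 28 Z + q \left(q + Z q\right)$ ($v{\left(Z,q \right)} = 28 Z + \left(Z q + q\right) q = 28 Z + \left(q + Z q\right) q = 28 Z + q \left(q + Z q\right)$)
$V = 1091$ ($V = \left(\left(\left(32 - 1\right) + 536\right) + 1633\right) - 1109 = \left(\left(31 + 536\right) + 1633\right) - 1109 = \left(567 + 1633\right) - 1109 = 2200 - 1109 = 1091$)
$v{\left(-32,-24 \right)} + V = \left(\left(-24\right)^{2} + 28 \left(-32\right) - 32 \left(-24\right)^{2}\right) + 1091 = \left(576 - 896 - 18432\right) + 1091 = -18752 + 1091 = -17661$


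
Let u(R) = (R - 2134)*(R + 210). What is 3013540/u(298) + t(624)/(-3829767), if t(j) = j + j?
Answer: -961860003317/297664810308 ≈ -3.2314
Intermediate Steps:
u(R) = (-2134 + R)*(210 + R)
t(j) = 2*j
3013540/u(298) + t(624)/(-3829767) = 3013540/(-448140 + 298**2 - 1924*298) + (2*624)/(-3829767) = 3013540/(-448140 + 88804 - 573352) + 1248*(-1/3829767) = 3013540/(-932688) - 416/1276589 = 3013540*(-1/932688) - 416/1276589 = -753385/233172 - 416/1276589 = -961860003317/297664810308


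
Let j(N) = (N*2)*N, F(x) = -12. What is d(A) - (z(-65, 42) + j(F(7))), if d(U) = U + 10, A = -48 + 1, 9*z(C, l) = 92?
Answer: -3017/9 ≈ -335.22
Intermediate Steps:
j(N) = 2*N² (j(N) = (2*N)*N = 2*N²)
z(C, l) = 92/9 (z(C, l) = (⅑)*92 = 92/9)
A = -47
d(U) = 10 + U
d(A) - (z(-65, 42) + j(F(7))) = (10 - 47) - (92/9 + 2*(-12)²) = -37 - (92/9 + 2*144) = -37 - (92/9 + 288) = -37 - 1*2684/9 = -37 - 2684/9 = -3017/9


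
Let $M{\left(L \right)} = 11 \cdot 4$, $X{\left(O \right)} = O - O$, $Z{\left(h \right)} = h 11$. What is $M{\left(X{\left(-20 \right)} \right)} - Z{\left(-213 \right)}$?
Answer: $2387$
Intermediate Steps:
$Z{\left(h \right)} = 11 h$
$X{\left(O \right)} = 0$
$M{\left(L \right)} = 44$
$M{\left(X{\left(-20 \right)} \right)} - Z{\left(-213 \right)} = 44 - 11 \left(-213\right) = 44 - -2343 = 44 + 2343 = 2387$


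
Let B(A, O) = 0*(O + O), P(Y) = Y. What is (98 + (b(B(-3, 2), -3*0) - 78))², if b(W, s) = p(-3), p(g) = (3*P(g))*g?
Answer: 2209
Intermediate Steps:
p(g) = 3*g² (p(g) = (3*g)*g = 3*g²)
B(A, O) = 0 (B(A, O) = 0*(2*O) = 0)
b(W, s) = 27 (b(W, s) = 3*(-3)² = 3*9 = 27)
(98 + (b(B(-3, 2), -3*0) - 78))² = (98 + (27 - 78))² = (98 - 51)² = 47² = 2209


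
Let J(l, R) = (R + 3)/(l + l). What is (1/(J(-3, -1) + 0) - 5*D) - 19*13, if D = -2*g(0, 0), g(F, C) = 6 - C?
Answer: -190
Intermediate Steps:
J(l, R) = (3 + R)/(2*l) (J(l, R) = (3 + R)/((2*l)) = (3 + R)*(1/(2*l)) = (3 + R)/(2*l))
D = -12 (D = -2*(6 - 1*0) = -2*(6 + 0) = -2*6 = -12)
(1/(J(-3, -1) + 0) - 5*D) - 19*13 = (1/((1/2)*(3 - 1)/(-3) + 0) - 5*(-12)) - 19*13 = (1/((1/2)*(-1/3)*2 + 0) + 60) - 247 = (1/(-1/3 + 0) + 60) - 247 = (1/(-1/3) + 60) - 247 = (-3 + 60) - 247 = 57 - 247 = -190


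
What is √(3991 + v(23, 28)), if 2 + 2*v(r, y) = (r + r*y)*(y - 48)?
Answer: 2*I*√670 ≈ 51.769*I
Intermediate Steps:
v(r, y) = -1 + (-48 + y)*(r + r*y)/2 (v(r, y) = -1 + ((r + r*y)*(y - 48))/2 = -1 + ((r + r*y)*(-48 + y))/2 = -1 + ((-48 + y)*(r + r*y))/2 = -1 + (-48 + y)*(r + r*y)/2)
√(3991 + v(23, 28)) = √(3991 + (-1 - 24*23 + (½)*23*28² - 47/2*23*28)) = √(3991 + (-1 - 552 + (½)*23*784 - 15134)) = √(3991 + (-1 - 552 + 9016 - 15134)) = √(3991 - 6671) = √(-2680) = 2*I*√670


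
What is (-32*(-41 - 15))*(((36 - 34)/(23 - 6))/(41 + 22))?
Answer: 512/153 ≈ 3.3464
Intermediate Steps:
(-32*(-41 - 15))*(((36 - 34)/(23 - 6))/(41 + 22)) = (-32*(-56))*((2/17)/63) = 1792*((2*(1/17))*(1/63)) = 1792*((2/17)*(1/63)) = 1792*(2/1071) = 512/153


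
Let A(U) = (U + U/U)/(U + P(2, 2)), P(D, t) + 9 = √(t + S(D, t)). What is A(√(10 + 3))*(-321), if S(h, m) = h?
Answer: 535/3 + 214*√13/3 ≈ 435.53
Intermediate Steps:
P(D, t) = -9 + √(D + t) (P(D, t) = -9 + √(t + D) = -9 + √(D + t))
A(U) = (1 + U)/(-7 + U) (A(U) = (U + U/U)/(U + (-9 + √(2 + 2))) = (U + 1)/(U + (-9 + √4)) = (1 + U)/(U + (-9 + 2)) = (1 + U)/(U - 7) = (1 + U)/(-7 + U))
A(√(10 + 3))*(-321) = ((1 + √(10 + 3))/(-7 + √(10 + 3)))*(-321) = ((1 + √13)/(-7 + √13))*(-321) = -321*(1 + √13)/(-7 + √13)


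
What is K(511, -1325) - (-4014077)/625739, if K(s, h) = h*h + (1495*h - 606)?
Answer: -141322893507/625739 ≈ -2.2585e+5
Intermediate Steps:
K(s, h) = -606 + h**2 + 1495*h (K(s, h) = h**2 + (-606 + 1495*h) = -606 + h**2 + 1495*h)
K(511, -1325) - (-4014077)/625739 = (-606 + (-1325)**2 + 1495*(-1325)) - (-4014077)/625739 = (-606 + 1755625 - 1980875) - (-4014077)/625739 = -225856 - 1*(-4014077/625739) = -225856 + 4014077/625739 = -141322893507/625739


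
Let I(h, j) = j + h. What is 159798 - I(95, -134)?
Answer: 159837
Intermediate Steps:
I(h, j) = h + j
159798 - I(95, -134) = 159798 - (95 - 134) = 159798 - 1*(-39) = 159798 + 39 = 159837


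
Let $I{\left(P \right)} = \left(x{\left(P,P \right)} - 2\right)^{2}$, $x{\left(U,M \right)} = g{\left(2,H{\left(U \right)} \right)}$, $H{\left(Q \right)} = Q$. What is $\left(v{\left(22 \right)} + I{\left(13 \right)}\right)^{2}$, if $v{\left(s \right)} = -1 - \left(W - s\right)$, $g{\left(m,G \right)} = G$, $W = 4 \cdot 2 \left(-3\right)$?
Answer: $27556$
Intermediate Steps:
$W = -24$ ($W = 8 \left(-3\right) = -24$)
$x{\left(U,M \right)} = U$
$I{\left(P \right)} = \left(-2 + P\right)^{2}$ ($I{\left(P \right)} = \left(P - 2\right)^{2} = \left(-2 + P\right)^{2}$)
$v{\left(s \right)} = 23 + s$ ($v{\left(s \right)} = -1 - \left(-24 - s\right) = -1 + \left(24 + s\right) = 23 + s$)
$\left(v{\left(22 \right)} + I{\left(13 \right)}\right)^{2} = \left(\left(23 + 22\right) + \left(-2 + 13\right)^{2}\right)^{2} = \left(45 + 11^{2}\right)^{2} = \left(45 + 121\right)^{2} = 166^{2} = 27556$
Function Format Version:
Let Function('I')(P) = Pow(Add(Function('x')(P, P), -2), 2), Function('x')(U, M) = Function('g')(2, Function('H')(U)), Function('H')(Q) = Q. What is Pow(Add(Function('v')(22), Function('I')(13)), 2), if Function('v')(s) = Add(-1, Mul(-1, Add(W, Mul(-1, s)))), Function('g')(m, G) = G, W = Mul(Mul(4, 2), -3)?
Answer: 27556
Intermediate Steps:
W = -24 (W = Mul(8, -3) = -24)
Function('x')(U, M) = U
Function('I')(P) = Pow(Add(-2, P), 2) (Function('I')(P) = Pow(Add(P, -2), 2) = Pow(Add(-2, P), 2))
Function('v')(s) = Add(23, s) (Function('v')(s) = Add(-1, Mul(-1, Add(-24, Mul(-1, s)))) = Add(-1, Add(24, s)) = Add(23, s))
Pow(Add(Function('v')(22), Function('I')(13)), 2) = Pow(Add(Add(23, 22), Pow(Add(-2, 13), 2)), 2) = Pow(Add(45, Pow(11, 2)), 2) = Pow(Add(45, 121), 2) = Pow(166, 2) = 27556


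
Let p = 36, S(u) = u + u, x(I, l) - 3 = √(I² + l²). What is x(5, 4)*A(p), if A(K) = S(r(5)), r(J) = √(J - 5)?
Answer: 0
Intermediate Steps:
r(J) = √(-5 + J)
x(I, l) = 3 + √(I² + l²)
S(u) = 2*u
A(K) = 0 (A(K) = 2*√(-5 + 5) = 2*√0 = 2*0 = 0)
x(5, 4)*A(p) = (3 + √(5² + 4²))*0 = (3 + √(25 + 16))*0 = (3 + √41)*0 = 0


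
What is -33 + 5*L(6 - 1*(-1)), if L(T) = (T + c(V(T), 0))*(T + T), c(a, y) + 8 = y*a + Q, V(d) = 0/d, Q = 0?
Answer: -103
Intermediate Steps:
V(d) = 0
c(a, y) = -8 + a*y (c(a, y) = -8 + (y*a + 0) = -8 + (a*y + 0) = -8 + a*y)
L(T) = 2*T*(-8 + T) (L(T) = (T + (-8 + 0*0))*(T + T) = (T + (-8 + 0))*(2*T) = (T - 8)*(2*T) = (-8 + T)*(2*T) = 2*T*(-8 + T))
-33 + 5*L(6 - 1*(-1)) = -33 + 5*(2*(6 - 1*(-1))*(-8 + (6 - 1*(-1)))) = -33 + 5*(2*(6 + 1)*(-8 + (6 + 1))) = -33 + 5*(2*7*(-8 + 7)) = -33 + 5*(2*7*(-1)) = -33 + 5*(-14) = -33 - 70 = -103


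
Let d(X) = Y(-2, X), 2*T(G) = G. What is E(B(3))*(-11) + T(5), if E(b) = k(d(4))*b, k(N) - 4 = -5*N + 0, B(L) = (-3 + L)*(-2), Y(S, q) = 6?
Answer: 5/2 ≈ 2.5000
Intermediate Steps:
T(G) = G/2
d(X) = 6
B(L) = 6 - 2*L
k(N) = 4 - 5*N (k(N) = 4 + (-5*N + 0) = 4 - 5*N)
E(b) = -26*b (E(b) = (4 - 5*6)*b = (4 - 30)*b = -26*b)
E(B(3))*(-11) + T(5) = -26*(6 - 2*3)*(-11) + (½)*5 = -26*(6 - 6)*(-11) + 5/2 = -26*0*(-11) + 5/2 = 0*(-11) + 5/2 = 0 + 5/2 = 5/2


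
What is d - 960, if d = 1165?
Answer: 205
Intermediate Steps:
d - 960 = 1165 - 960 = 205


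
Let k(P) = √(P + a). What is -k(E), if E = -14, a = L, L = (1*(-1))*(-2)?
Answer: -2*I*√3 ≈ -3.4641*I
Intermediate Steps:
L = 2 (L = -1*(-2) = 2)
a = 2
k(P) = √(2 + P) (k(P) = √(P + 2) = √(2 + P))
-k(E) = -√(2 - 14) = -√(-12) = -2*I*√3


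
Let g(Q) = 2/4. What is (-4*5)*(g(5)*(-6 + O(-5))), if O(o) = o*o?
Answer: -190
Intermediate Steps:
g(Q) = ½ (g(Q) = 2*(¼) = ½)
O(o) = o²
(-4*5)*(g(5)*(-6 + O(-5))) = (-4*5)*((-6 + (-5)²)/2) = -10*(-6 + 25) = -10*19 = -20*19/2 = -190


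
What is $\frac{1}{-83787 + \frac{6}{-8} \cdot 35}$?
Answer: $- \frac{4}{335253} \approx -1.1931 \cdot 10^{-5}$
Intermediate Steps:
$\frac{1}{-83787 + \frac{6}{-8} \cdot 35} = \frac{1}{-83787 + 6 \left(- \frac{1}{8}\right) 35} = \frac{1}{-83787 - \frac{105}{4}} = \frac{1}{- \frac{335253}{4}} = - \frac{4}{335253}$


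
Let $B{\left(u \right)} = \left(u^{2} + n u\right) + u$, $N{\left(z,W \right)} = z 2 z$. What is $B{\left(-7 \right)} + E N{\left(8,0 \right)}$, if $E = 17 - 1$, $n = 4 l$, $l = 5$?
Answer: $1950$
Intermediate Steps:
$N{\left(z,W \right)} = 2 z^{2}$ ($N{\left(z,W \right)} = 2 z z = 2 z^{2}$)
$n = 20$ ($n = 4 \cdot 5 = 20$)
$E = 16$
$B{\left(u \right)} = u^{2} + 21 u$ ($B{\left(u \right)} = \left(u^{2} + 20 u\right) + u = u^{2} + 21 u$)
$B{\left(-7 \right)} + E N{\left(8,0 \right)} = - 7 \left(21 - 7\right) + 16 \cdot 2 \cdot 8^{2} = \left(-7\right) 14 + 16 \cdot 2 \cdot 64 = -98 + 16 \cdot 128 = -98 + 2048 = 1950$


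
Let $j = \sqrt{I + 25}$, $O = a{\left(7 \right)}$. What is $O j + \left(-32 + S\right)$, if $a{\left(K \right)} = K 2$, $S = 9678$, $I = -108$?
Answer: $9646 + 14 i \sqrt{83} \approx 9646.0 + 127.55 i$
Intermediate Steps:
$a{\left(K \right)} = 2 K$
$O = 14$ ($O = 2 \cdot 7 = 14$)
$j = i \sqrt{83}$ ($j = \sqrt{-108 + 25} = \sqrt{-83} = i \sqrt{83} \approx 9.1104 i$)
$O j + \left(-32 + S\right) = 14 i \sqrt{83} + \left(-32 + 9678\right) = 14 i \sqrt{83} + 9646 = 9646 + 14 i \sqrt{83}$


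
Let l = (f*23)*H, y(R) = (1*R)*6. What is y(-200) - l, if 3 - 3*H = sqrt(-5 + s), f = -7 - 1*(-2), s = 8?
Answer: -1085 - 115*sqrt(3)/3 ≈ -1151.4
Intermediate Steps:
f = -5 (f = -7 + 2 = -5)
H = 1 - sqrt(3)/3 (H = 1 - sqrt(-5 + 8)/3 = 1 - sqrt(3)/3 ≈ 0.42265)
y(R) = 6*R (y(R) = R*6 = 6*R)
l = -115 + 115*sqrt(3)/3 (l = (-5*23)*(1 - sqrt(3)/3) = -115*(1 - sqrt(3)/3) = -115 + 115*sqrt(3)/3 ≈ -48.605)
y(-200) - l = 6*(-200) - (-115 + 115*sqrt(3)/3) = -1200 + (115 - 115*sqrt(3)/3) = -1085 - 115*sqrt(3)/3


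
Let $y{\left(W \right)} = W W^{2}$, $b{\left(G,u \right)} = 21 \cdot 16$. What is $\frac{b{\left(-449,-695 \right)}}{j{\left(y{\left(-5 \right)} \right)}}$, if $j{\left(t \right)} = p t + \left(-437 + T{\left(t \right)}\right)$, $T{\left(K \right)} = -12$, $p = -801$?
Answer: $\frac{84}{24919} \approx 0.0033709$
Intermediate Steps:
$b{\left(G,u \right)} = 336$
$y{\left(W \right)} = W^{3}$
$j{\left(t \right)} = -449 - 801 t$ ($j{\left(t \right)} = - 801 t - 449 = -449 - 801 t$)
$\frac{b{\left(-449,-695 \right)}}{j{\left(y{\left(-5 \right)} \right)}} = \frac{336}{-449 - 801 \left(-5\right)^{3}} = \frac{336}{-449 - -100125} = \frac{336}{-449 + 100125} = \frac{336}{99676} = 336 \cdot \frac{1}{99676} = \frac{84}{24919}$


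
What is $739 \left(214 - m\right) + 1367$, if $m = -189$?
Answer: $299184$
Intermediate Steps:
$739 \left(214 - m\right) + 1367 = 739 \left(214 - -189\right) + 1367 = 739 \left(214 + 189\right) + 1367 = 739 \cdot 403 + 1367 = 297817 + 1367 = 299184$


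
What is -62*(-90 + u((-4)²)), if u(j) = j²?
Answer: -10292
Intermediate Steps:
-62*(-90 + u((-4)²)) = -62*(-90 + ((-4)²)²) = -62*(-90 + 16²) = -62*(-90 + 256) = -62*166 = -10292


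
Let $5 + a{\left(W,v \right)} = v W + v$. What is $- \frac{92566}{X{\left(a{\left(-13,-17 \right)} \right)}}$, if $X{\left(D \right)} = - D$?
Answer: $\frac{92566}{199} \approx 465.16$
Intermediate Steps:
$a{\left(W,v \right)} = -5 + v + W v$ ($a{\left(W,v \right)} = -5 + \left(v W + v\right) = -5 + \left(W v + v\right) = -5 + \left(v + W v\right) = -5 + v + W v$)
$- \frac{92566}{X{\left(a{\left(-13,-17 \right)} \right)}} = - \frac{92566}{\left(-1\right) \left(-5 - 17 - -221\right)} = - \frac{92566}{\left(-1\right) \left(-5 - 17 + 221\right)} = - \frac{92566}{\left(-1\right) 199} = - \frac{92566}{-199} = \left(-92566\right) \left(- \frac{1}{199}\right) = \frac{92566}{199}$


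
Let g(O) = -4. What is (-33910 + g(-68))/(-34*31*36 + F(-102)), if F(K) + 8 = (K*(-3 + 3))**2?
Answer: 16957/18976 ≈ 0.89360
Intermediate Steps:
F(K) = -8 (F(K) = -8 + (K*(-3 + 3))**2 = -8 + (K*0)**2 = -8 + 0**2 = -8 + 0 = -8)
(-33910 + g(-68))/(-34*31*36 + F(-102)) = (-33910 - 4)/(-34*31*36 - 8) = -33914/(-1054*36 - 8) = -33914/(-37944 - 8) = -33914/(-37952) = -33914*(-1/37952) = 16957/18976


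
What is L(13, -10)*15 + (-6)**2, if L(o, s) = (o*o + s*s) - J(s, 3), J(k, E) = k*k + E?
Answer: 2526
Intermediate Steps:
J(k, E) = E + k**2 (J(k, E) = k**2 + E = E + k**2)
L(o, s) = -3 + o**2 (L(o, s) = (o*o + s*s) - (3 + s**2) = (o**2 + s**2) + (-3 - s**2) = -3 + o**2)
L(13, -10)*15 + (-6)**2 = (-3 + 13**2)*15 + (-6)**2 = (-3 + 169)*15 + 36 = 166*15 + 36 = 2490 + 36 = 2526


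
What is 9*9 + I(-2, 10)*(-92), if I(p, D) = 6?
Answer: -471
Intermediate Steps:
9*9 + I(-2, 10)*(-92) = 9*9 + 6*(-92) = 81 - 552 = -471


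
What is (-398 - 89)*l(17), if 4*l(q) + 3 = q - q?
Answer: 1461/4 ≈ 365.25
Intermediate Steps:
l(q) = -3/4 (l(q) = -3/4 + (q - q)/4 = -3/4 + (1/4)*0 = -3/4 + 0 = -3/4)
(-398 - 89)*l(17) = (-398 - 89)*(-3/4) = -487*(-3/4) = 1461/4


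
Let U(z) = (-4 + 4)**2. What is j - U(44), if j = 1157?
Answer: 1157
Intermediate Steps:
U(z) = 0 (U(z) = 0**2 = 0)
j - U(44) = 1157 - 1*0 = 1157 + 0 = 1157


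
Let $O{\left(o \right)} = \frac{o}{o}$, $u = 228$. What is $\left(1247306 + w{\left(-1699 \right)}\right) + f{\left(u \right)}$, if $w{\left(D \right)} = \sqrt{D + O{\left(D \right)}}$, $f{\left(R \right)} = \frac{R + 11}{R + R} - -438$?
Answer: $\frac{568971503}{456} + i \sqrt{1698} \approx 1.2477 \cdot 10^{6} + 41.207 i$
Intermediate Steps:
$f{\left(R \right)} = 438 + \frac{11 + R}{2 R}$ ($f{\left(R \right)} = \frac{11 + R}{2 R} + 438 = 438 + \frac{11 + R}{2 R}$)
$O{\left(o \right)} = 1$
$w{\left(D \right)} = \sqrt{1 + D}$ ($w{\left(D \right)} = \sqrt{D + 1} = \sqrt{1 + D}$)
$\left(1247306 + w{\left(-1699 \right)}\right) + f{\left(u \right)} = \left(1247306 + \sqrt{1 - 1699}\right) + \frac{11 + 877 \cdot 228}{2 \cdot 228} = \left(1247306 + \sqrt{-1698}\right) + \frac{1}{2} \cdot \frac{1}{228} \left(11 + 199956\right) = \left(1247306 + i \sqrt{1698}\right) + \frac{1}{2} \cdot \frac{1}{228} \cdot 199967 = \left(1247306 + i \sqrt{1698}\right) + \frac{199967}{456} = \frac{568971503}{456} + i \sqrt{1698}$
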